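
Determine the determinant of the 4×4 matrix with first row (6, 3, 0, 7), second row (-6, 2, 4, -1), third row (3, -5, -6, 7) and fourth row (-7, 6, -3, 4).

Expand along row 1 (it has 1 zero):
  + (6) · M_11   where M_11 = det([2 4 -1; -5 -6 7; 6 -3 4]) = 191
  − (3) · M_12   where M_12 = det([-6 4 -1; 3 -6 7; -7 -3 4]) = -175
  − (7) · M_14   where M_14 = det([-6 2 4; 3 -5 -6; -7 6 -3]) = -272
det = (+1)·(6)·(191) + (-1)·(3)·(-175) + (-1)·(7)·(-272) = 3575

3575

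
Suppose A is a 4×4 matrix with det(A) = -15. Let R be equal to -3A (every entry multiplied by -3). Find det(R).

For a 4×4 matrix, det(-3A) = (-3)^4·det(A) = 81·det(A).
det(R) = (81)·(-15) = -1215

|R| = -1215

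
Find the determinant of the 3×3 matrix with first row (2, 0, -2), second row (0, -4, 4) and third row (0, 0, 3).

The matrix is upper triangular, so the determinant is the product of the diagonal entries:
det = (2) · (-4) · (3) = -24

The determinant is -24.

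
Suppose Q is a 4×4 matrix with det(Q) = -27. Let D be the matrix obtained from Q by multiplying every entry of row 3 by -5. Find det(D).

Scaling one row by -5 multiplies the determinant by -5.
det(D) = (-5)·(-27) = 135

135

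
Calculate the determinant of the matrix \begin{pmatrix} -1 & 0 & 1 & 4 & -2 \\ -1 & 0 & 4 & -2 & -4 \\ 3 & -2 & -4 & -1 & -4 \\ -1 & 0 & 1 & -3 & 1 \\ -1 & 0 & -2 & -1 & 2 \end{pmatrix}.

Expand along column 2 (it has 4 zeros):
  − (-2) · M_32   where M_32 = det([-1 1 4 -2; -1 4 -2 -4; -1 1 -3 1; -1 -2 -1 2]) = -57
det = (-1)·(-2)·(-57) = -114

-114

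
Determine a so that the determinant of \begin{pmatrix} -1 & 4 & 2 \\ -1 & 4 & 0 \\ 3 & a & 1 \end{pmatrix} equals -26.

1

Expanding along the column containing a, det(B) is linear in a: det(B) = (-2)·a + (-24).
Set (-2)·a + (-24) = -26  ⇒  (-2)·a = -2  ⇒  a = 1.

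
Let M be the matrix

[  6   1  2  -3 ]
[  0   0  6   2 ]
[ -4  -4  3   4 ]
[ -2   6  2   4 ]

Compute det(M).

Expand along row 2 (it has 2 zeros):
  − (6) · M_23   where M_23 = det([6 1 -3; -4 -4 4; -2 6 4]) = -136
  + (2) · M_24   where M_24 = det([6 1 2; -4 -4 3; -2 6 2]) = -218
det = (-1)·(6)·(-136) + (+1)·(2)·(-218) = 380

380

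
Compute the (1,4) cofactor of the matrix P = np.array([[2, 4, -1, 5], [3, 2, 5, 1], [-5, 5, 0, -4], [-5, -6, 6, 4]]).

-425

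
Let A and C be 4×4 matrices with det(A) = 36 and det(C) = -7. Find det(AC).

det(AC) = det(A)·det(C) = (36)·(-7) = -252

det(AC) = -252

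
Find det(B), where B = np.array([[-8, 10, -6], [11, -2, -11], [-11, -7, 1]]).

2326

Expand along row 1:
  + (-8) · |-2 -11; -7 1| = (-8)·(-2 − 77) = 632
  − 10 · |11 -11; -11 1| = −10·(11 − 121) = 1100
  + (-6) · |11 -2; -11 -7| = (-6)·(-77 − 22) = 594
Sum: (632) + (1100) + (594) = 2326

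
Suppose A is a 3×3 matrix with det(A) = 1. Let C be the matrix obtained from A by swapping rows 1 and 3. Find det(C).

-1

Swapping two rows multiplies the determinant by −1.
det(C) = (-1)·(1) = -1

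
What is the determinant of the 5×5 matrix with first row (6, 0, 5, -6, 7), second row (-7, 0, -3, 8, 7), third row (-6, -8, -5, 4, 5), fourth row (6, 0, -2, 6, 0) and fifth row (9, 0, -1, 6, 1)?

The determinant is -3744.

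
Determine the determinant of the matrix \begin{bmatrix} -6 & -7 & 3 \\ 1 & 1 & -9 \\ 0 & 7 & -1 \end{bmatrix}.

Expand along column 1:
  + (-6) · |1 -9; 7 -1| = (-6)·(-1 − (-63)) = -372
  − 1 · |-7 3; 7 -1| = −1·(7 − 21) = 14
Sum: (-372) + (14) = -358

-358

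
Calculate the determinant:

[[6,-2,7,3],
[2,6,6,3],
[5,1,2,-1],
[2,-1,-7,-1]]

-1171

Expand along row 1:
  + (6) · M_11   where M_11 = det([6 6 3; 1 2 -1; -1 -7 -1]) = -57
  − (-2) · M_12   where M_12 = det([2 6 3; 5 2 -1; 2 -7 -1]) = -117
  + (7) · M_13   where M_13 = det([2 6 3; 5 1 -1; 2 -1 -1]) = -7
  − (3) · M_14   where M_14 = det([2 6 6; 5 1 2; 2 -1 -7]) = 182
det = (+1)·(6)·(-57) + (-1)·(-2)·(-117) + (+1)·(7)·(-7) + (-1)·(3)·(182) = -1171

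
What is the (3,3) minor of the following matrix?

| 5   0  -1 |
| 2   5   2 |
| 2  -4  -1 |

25

Delete row 3 and column 3; the remaining 2×2 submatrix is [5 0; 2 5].
Its determinant is 5·5 − 0·2 = 25.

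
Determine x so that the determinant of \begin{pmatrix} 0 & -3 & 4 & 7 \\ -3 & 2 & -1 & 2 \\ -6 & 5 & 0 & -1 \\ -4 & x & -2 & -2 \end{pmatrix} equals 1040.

Expanding along the row containing x, det(M) is linear in x: det(M) = (-102)·x + (428).
Set (-102)·x + (428) = 1040  ⇒  (-102)·x = 612  ⇒  x = -6.

-6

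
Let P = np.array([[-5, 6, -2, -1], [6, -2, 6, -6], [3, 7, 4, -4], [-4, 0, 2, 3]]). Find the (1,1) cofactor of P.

Delete row 1 and column 1; the remaining 3×3 submatrix is [-2 6 -6; 7 4 -4; 0 2 3].
Its determinant is -250.
The cofactor carries sign (−1)^(1+1) = +1, so C_{1,1} = +(-250) = -250.

The cofactor is -250.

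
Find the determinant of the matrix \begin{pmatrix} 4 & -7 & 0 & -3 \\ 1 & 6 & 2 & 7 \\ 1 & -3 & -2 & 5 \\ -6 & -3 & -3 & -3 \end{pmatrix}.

Expand along row 1 (it has 1 zero):
  + (4) · M_11   where M_11 = det([6 2 7; -3 -2 5; -3 -3 -3]) = 99
  − (-7) · M_12   where M_12 = det([1 2 7; 1 -2 5; -6 -3 -3]) = -138
  − (-3) · M_14   where M_14 = det([1 6 2; 1 -3 -2; -6 -3 -3]) = 51
det = (+1)·(4)·(99) + (-1)·(-7)·(-138) + (-1)·(-3)·(51) = -417

-417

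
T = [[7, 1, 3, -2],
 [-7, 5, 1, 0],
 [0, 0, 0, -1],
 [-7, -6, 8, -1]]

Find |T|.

The determinant is 602.

Expand along row 3 (it has 3 zeros):
  − (-1) · M_34   where M_34 = det([7 1 3; -7 5 1; -7 -6 8]) = 602
det = (-1)·(-1)·(602) = 602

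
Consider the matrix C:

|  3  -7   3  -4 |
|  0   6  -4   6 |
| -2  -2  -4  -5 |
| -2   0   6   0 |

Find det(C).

The determinant is -144.

Expand along row 4 (it has 2 zeros):
  − (-2) · M_41   where M_41 = det([-7 3 -4; 6 -4 6; -2 -4 -5]) = -126
  − (6) · M_43   where M_43 = det([3 -7 -4; 0 6 6; -2 -2 -5]) = -18
det = (-1)·(-2)·(-126) + (-1)·(6)·(-18) = -144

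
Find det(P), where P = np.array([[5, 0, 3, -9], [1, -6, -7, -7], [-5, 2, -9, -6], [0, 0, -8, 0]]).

Expand along row 4 (it has 3 zeros):
  − (-8) · M_43   where M_43 = det([5 0 -9; 1 -6 -7; -5 2 -6]) = 502
det = (-1)·(-8)·(502) = 4016

The determinant is 4016.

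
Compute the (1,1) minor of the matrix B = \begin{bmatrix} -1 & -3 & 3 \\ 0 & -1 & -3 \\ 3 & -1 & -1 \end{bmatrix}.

-2

Delete row 1 and column 1; the remaining 2×2 submatrix is [-1 -3; -1 -1].
Its determinant is (-1)·(-1) − (-3)·(-1) = -2.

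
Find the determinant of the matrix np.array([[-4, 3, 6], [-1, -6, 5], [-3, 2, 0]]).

Expand along row 3:
  + (-3) · |3 6; -6 5| = (-3)·(15 − (-36)) = -153
  − 2 · |-4 6; -1 5| = −2·(-20 − (-6)) = 28
Sum: (-153) + (28) = -125

-125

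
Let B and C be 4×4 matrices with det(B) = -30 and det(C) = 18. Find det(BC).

-540

det(BC) = det(B)·det(C) = (-30)·(18) = -540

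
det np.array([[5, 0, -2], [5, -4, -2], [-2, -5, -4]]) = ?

The determinant is 96.

Expand along row 1:
  + 5 · |-4 -2; -5 -4| = 5·(16 − 10) = 30
  + (-2) · |5 -4; -2 -5| = (-2)·(-25 − 8) = 66
Sum: (30) + (66) = 96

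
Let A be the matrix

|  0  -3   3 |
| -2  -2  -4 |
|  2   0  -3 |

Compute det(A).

Expand along row 1:
  − (-3) · |-2 -4; 2 -3| = −(-3)·(6 − (-8)) = 42
  + 3 · |-2 -2; 2 0| = 3·(0 − (-4)) = 12
Sum: (42) + (12) = 54

54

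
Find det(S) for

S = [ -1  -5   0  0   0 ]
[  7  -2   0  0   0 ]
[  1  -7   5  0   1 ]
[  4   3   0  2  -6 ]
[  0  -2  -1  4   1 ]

4884

S is block lower-triangular with a 2×2 block and a 3×3 block on the diagonal, so its determinant equals the product of the determinants of the diagonal blocks.
det of the 2×2 block = 37
det of the 3×3 block = 132
det = (37)·(132) = 4884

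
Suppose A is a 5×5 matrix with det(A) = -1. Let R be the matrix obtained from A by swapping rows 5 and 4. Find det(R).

1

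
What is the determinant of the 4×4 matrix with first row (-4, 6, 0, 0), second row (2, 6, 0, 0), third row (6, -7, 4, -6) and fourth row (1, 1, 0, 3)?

The determinant is -432.

The matrix is block lower-triangular with a 2×2 block and a 2×2 block on the diagonal, so its determinant equals the product of the determinants of the diagonal blocks.
det of the 2×2 block = -36
det of the 2×2 block = 12
det = (-36)·(12) = -432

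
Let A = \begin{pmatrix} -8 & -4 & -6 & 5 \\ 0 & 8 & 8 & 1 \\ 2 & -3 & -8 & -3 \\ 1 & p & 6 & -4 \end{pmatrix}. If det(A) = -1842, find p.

p = -6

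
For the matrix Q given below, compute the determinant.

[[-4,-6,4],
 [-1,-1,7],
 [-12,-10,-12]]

det(Q) = 240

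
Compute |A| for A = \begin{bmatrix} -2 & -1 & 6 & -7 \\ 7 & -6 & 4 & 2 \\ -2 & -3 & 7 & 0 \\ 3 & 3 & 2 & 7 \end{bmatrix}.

|A| = -2762

Expand along row 3 (it has 1 zero):
  + (-2) · M_31   where M_31 = det([-1 6 -7; -6 4 2; 3 2 7]) = 432
  − (-3) · M_32   where M_32 = det([-2 6 -7; 7 4 2; 3 2 7]) = -320
  + (7) · M_33   where M_33 = det([-2 -1 -7; 7 -6 2; 3 3 7]) = -134
det = (+1)·(-2)·(432) + (-1)·(-3)·(-320) + (+1)·(7)·(-134) = -2762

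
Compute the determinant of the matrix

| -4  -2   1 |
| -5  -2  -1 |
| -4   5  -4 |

-53

Expand along column 1:
  + (-4) · |-2 -1; 5 -4| = (-4)·(8 − (-5)) = -52
  − (-5) · |-2 1; 5 -4| = −(-5)·(8 − 5) = 15
  + (-4) · |-2 1; -2 -1| = (-4)·(2 − (-2)) = -16
Sum: (-52) + (15) + (-16) = -53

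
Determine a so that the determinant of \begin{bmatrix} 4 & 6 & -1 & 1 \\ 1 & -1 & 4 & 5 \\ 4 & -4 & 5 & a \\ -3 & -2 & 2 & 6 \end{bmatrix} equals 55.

a = -2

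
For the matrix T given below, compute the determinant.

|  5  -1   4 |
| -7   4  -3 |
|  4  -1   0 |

Expand along column 3:
  + 4 · |-7 4; 4 -1| = 4·(7 − 16) = -36
  − (-3) · |5 -1; 4 -1| = −(-3)·(-5 − (-4)) = -3
Sum: (-36) + (-3) = -39

det(T) = -39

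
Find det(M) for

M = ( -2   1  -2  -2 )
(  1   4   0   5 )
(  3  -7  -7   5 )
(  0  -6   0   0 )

Expand along row 4 (it has 3 zeros):
  + (-6) · M_42   where M_42 = det([-2 -2 -2; 1 0 5; 3 -7 5]) = -76
det = (+1)·(-6)·(-76) = 456

det(M) = 456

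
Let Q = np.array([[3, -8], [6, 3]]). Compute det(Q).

det(Q) = 3·3 − (-8)·6 = 9 − (-48) = 57

57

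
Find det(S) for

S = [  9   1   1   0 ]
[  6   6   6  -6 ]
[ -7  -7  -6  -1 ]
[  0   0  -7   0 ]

Expand along row 4 (it has 3 zeros):
  − (-7) · M_43   where M_43 = det([9 1 0; 6 6 -6; -7 -7 -1]) = -384
det = (-1)·(-7)·(-384) = -2688

The determinant is -2688.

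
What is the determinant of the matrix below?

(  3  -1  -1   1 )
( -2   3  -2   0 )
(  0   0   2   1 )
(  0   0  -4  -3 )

-14

The matrix is block upper-triangular with a 2×2 block and a 2×2 block on the diagonal, so its determinant equals the product of the determinants of the diagonal blocks.
det of the 2×2 block = 7
det of the 2×2 block = -2
det = (7)·(-2) = -14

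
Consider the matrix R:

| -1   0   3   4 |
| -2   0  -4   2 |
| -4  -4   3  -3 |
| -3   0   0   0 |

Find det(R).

Expand along row 4 (it has 3 zeros):
  − (-3) · M_41   where M_41 = det([0 3 4; 0 -4 2; -4 3 -3]) = -88
det = (-1)·(-3)·(-88) = -264

det(R) = -264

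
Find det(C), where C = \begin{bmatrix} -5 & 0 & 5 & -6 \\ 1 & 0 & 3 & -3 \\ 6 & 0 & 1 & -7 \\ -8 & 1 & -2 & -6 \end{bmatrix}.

137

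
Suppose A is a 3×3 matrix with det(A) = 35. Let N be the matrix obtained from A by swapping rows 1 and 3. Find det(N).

Swapping two rows multiplies the determinant by −1.
det(N) = (-1)·(35) = -35

|N| = -35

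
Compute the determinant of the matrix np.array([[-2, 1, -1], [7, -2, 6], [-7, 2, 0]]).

-18

Expand along row 3:
  + (-7) · |1 -1; -2 6| = (-7)·(6 − 2) = -28
  − 2 · |-2 -1; 7 6| = −2·(-12 − (-7)) = 10
Sum: (-28) + (10) = -18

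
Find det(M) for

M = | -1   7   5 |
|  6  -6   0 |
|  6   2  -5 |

Expand along column 3:
  + 5 · |6 -6; 6 2| = 5·(12 − (-36)) = 240
  + (-5) · |-1 7; 6 -6| = (-5)·(6 − 42) = 180
Sum: (240) + (180) = 420

det(M) = 420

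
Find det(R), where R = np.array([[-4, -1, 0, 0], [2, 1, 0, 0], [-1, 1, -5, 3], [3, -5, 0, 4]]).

R is block lower-triangular with a 2×2 block and a 2×2 block on the diagonal, so its determinant equals the product of the determinants of the diagonal blocks.
det of the 2×2 block = -2
det of the 2×2 block = -20
det = (-2)·(-20) = 40

|R| = 40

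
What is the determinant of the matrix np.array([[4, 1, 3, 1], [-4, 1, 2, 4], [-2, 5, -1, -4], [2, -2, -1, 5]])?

Expand along row 1:
  + (4) · M_11   where M_11 = det([1 2 4; 5 -1 -4; -2 -1 5]) = -71
  − (1) · M_12   where M_12 = det([-4 2 4; -2 -1 -4; 2 -1 5]) = 56
  + (3) · M_13   where M_13 = det([-4 1 4; -2 5 -4; 2 -2 5]) = -90
  − (1) · M_14   where M_14 = det([-4 1 2; -2 5 -1; 2 -2 -1]) = 12
det = (+1)·(4)·(-71) + (-1)·(1)·(56) + (+1)·(3)·(-90) + (-1)·(1)·(12) = -622

-622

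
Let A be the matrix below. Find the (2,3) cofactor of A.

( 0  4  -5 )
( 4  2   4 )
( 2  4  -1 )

Delete row 2 and column 3; the remaining 2×2 submatrix is [0 4; 2 4].
Its determinant is 0·4 − 4·2 = -8.
The cofactor carries sign (−1)^(2+3) = −1, so C_{2,3} = −(-8) = 8.

The cofactor is 8.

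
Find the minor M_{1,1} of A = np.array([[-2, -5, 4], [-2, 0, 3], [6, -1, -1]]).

Delete row 1 and column 1; the remaining 2×2 submatrix is [0 3; -1 -1].
Its determinant is 0·(-1) − 3·(-1) = 3.

The minor is 3.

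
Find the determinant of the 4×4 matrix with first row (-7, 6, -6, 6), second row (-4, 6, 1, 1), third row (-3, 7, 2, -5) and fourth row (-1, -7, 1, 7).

-1009

Expand along row 1:
  + (-7) · M_11   where M_11 = det([6 1 1; 7 2 -5; -7 1 7]) = 121
  − (6) · M_12   where M_12 = det([-4 1 1; -3 2 -5; -1 1 7]) = -51
  + (-6) · M_13   where M_13 = det([-4 6 1; -3 7 -5; -1 -7 7]) = 128
  − (6) · M_14   where M_14 = det([-4 6 1; -3 7 2; -1 -7 1]) = -50
det = (+1)·(-7)·(121) + (-1)·(6)·(-51) + (+1)·(-6)·(128) + (-1)·(6)·(-50) = -1009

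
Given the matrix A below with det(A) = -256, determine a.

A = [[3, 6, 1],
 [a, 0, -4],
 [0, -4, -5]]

Expanding along the row containing a, det(A) is linear in a: det(A) = (26)·a + (-48).
Set (26)·a + (-48) = -256  ⇒  (26)·a = -208  ⇒  a = -8.

-8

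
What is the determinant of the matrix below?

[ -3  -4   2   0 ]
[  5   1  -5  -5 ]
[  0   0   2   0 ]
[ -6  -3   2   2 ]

Expand along row 3 (it has 3 zeros):
  + (2) · M_33   where M_33 = det([-3 -4 0; 5 1 -5; -6 -3 2]) = -41
det = (+1)·(2)·(-41) = -82

-82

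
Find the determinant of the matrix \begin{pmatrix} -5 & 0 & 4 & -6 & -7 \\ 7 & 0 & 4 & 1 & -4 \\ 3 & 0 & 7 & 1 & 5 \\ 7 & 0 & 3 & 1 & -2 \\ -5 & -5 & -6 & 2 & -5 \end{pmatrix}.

-3275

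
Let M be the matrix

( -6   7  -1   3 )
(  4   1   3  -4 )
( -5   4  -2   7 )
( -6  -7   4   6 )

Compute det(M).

Expand along row 1:
  + (-6) · M_11   where M_11 = det([1 3 -4; 4 -2 7; -7 4 6]) = -267
  − (7) · M_12   where M_12 = det([4 3 -4; -5 -2 7; -6 4 6]) = -68
  + (-1) · M_13   where M_13 = det([4 1 -4; -5 4 7; -6 -7 6]) = 44
  − (3) · M_14   where M_14 = det([4 1 3; -5 4 -2; -6 -7 4]) = 217
det = (+1)·(-6)·(-267) + (-1)·(7)·(-68) + (+1)·(-1)·(44) + (-1)·(3)·(217) = 1383

1383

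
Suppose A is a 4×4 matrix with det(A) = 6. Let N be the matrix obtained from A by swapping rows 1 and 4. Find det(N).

-6

Swapping two rows multiplies the determinant by −1.
det(N) = (-1)·(6) = -6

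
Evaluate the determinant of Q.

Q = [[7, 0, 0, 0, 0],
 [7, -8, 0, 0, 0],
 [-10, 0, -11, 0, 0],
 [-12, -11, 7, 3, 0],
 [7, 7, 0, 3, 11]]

20328

Q is lower triangular, so det(Q) is the product of the diagonal entries:
det = (7) · (-8) · (-11) · (3) · (11) = 20328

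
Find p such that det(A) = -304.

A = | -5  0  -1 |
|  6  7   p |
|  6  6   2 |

-8

Expanding along the row containing p, det(A) is linear in p: det(A) = (30)·p + (-64).
Set (30)·p + (-64) = -304  ⇒  (30)·p = -240  ⇒  p = -8.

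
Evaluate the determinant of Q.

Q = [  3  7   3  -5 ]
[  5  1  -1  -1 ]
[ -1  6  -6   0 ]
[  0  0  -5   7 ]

det(Q) = 1520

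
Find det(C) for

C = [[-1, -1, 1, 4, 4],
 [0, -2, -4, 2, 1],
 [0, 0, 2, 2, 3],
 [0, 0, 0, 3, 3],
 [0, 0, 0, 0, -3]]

C is upper triangular, so det(C) is the product of the diagonal entries:
det = (-1) · (-2) · (2) · (3) · (-3) = -36

-36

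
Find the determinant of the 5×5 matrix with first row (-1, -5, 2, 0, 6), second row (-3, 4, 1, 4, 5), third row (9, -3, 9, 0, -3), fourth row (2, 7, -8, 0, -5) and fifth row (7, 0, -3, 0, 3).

Expand along column 4 (it has 4 zeros):
  + (4) · M_24   where M_24 = det([-1 -5 2 6; 9 -3 9 -3; 2 7 -8 -5; 7 0 -3 3]) = -543
det = (+1)·(4)·(-543) = -2172

The determinant is -2172.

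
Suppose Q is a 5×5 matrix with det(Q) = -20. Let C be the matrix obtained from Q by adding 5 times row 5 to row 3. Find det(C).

|C| = -20

Adding a multiple of one row to another leaves the determinant unchanged.
det(C) = (1)·(-20) = -20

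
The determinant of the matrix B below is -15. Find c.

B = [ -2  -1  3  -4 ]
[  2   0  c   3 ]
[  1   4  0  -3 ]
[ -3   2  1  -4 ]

c = -2

Expanding along the row containing c, det(B) is linear in c: det(B) = (49)·c + (83).
Set (49)·c + (83) = -15  ⇒  (49)·c = -98  ⇒  c = -2.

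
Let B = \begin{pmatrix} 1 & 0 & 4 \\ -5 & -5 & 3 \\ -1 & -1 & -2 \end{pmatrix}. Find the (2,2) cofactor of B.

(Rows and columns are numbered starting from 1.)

Delete row 2 and column 2; the remaining 2×2 submatrix is [1 4; -1 -2].
Its determinant is 1·(-2) − 4·(-1) = 2.
The cofactor carries sign (−1)^(2+2) = +1, so C_{2,2} = +(2) = 2.

2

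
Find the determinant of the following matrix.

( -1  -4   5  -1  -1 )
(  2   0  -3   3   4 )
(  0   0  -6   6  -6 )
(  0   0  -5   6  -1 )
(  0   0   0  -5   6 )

The matrix is block upper-triangular with a 2×2 block and a 3×3 block on the diagonal, so its determinant equals the product of the determinants of the diagonal blocks.
det of the 2×2 block = 8
det of the 3×3 block = -156
det = (8)·(-156) = -1248

The determinant is -1248.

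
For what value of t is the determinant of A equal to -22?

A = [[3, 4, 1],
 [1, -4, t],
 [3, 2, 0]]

Expanding along the row containing t, det(A) is linear in t: det(A) = (6)·t + (14).
Set (6)·t + (14) = -22  ⇒  (6)·t = -36  ⇒  t = -6.

t = -6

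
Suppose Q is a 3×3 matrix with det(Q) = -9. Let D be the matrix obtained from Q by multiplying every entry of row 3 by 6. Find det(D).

Scaling one row by 6 multiplies the determinant by 6.
det(D) = (6)·(-9) = -54

det(D) = -54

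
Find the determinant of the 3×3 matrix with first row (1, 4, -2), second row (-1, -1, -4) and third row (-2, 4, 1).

63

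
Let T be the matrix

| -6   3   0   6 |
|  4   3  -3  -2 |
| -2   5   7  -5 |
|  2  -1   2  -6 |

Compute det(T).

det(T) = 612

Expand along row 1 (it has 1 zero):
  + (-6) · M_11   where M_11 = det([3 -3 -2; 5 7 -5; -1 2 -6]) = -235
  − (3) · M_12   where M_12 = det([4 -3 -2; -2 7 -5; 2 2 -6]) = -26
  − (6) · M_14   where M_14 = det([4 3 -3; -2 5 7; 2 -1 2]) = 146
det = (+1)·(-6)·(-235) + (-1)·(3)·(-26) + (-1)·(6)·(146) = 612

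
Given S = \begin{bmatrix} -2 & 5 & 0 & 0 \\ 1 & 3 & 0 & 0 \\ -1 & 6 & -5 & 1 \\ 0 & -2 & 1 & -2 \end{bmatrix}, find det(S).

S is block lower-triangular with a 2×2 block and a 2×2 block on the diagonal, so its determinant equals the product of the determinants of the diagonal blocks.
det of the 2×2 block = -11
det of the 2×2 block = 9
det = (-11)·(9) = -99

-99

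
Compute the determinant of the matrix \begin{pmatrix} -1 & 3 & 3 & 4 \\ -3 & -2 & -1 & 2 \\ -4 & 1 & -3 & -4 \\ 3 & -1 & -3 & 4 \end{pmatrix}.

-620

Expand along row 1:
  + (-1) · M_11   where M_11 = det([-2 -1 2; 1 -3 -4; -1 -3 4]) = 36
  − (3) · M_12   where M_12 = det([-3 -1 2; -4 -3 -4; 3 -3 4]) = 110
  + (3) · M_13   where M_13 = det([-3 -2 2; -4 1 -4; 3 -1 4]) = -6
  − (4) · M_14   where M_14 = det([-3 -2 -1; -4 1 -3; 3 -1 -3]) = 59
det = (+1)·(-1)·(36) + (-1)·(3)·(110) + (+1)·(3)·(-6) + (-1)·(4)·(59) = -620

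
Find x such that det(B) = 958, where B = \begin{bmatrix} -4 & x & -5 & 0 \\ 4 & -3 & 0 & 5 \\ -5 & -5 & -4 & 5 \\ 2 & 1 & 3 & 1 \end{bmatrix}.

6

Expanding along the column containing x, det(B) is linear in x: det(B) = (111)·x + (292).
Set (111)·x + (292) = 958  ⇒  (111)·x = 666  ⇒  x = 6.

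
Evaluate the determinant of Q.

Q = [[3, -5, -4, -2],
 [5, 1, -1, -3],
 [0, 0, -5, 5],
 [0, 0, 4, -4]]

The determinant is 0.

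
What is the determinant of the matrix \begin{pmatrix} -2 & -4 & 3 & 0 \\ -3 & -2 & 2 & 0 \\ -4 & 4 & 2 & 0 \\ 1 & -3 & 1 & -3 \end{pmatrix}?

Expand along column 4 (it has 3 zeros):
  + (-3) · M_44   where M_44 = det([-2 -4 3; -3 -2 2; -4 4 2]) = -28
det = (+1)·(-3)·(-28) = 84

The determinant is 84.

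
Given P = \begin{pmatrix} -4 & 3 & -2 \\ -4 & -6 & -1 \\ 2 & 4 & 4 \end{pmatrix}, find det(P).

Expand along row 1:
  + (-4) · |-6 -1; 4 4| = (-4)·(-24 − (-4)) = 80
  − 3 · |-4 -1; 2 4| = −3·(-16 − (-2)) = 42
  + (-2) · |-4 -6; 2 4| = (-2)·(-16 − (-12)) = 8
Sum: (80) + (42) + (8) = 130

|P| = 130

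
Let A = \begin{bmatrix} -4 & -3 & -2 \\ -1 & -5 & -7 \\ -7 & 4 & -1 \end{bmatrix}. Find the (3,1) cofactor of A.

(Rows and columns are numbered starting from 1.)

Delete row 3 and column 1; the remaining 2×2 submatrix is [-3 -2; -5 -7].
Its determinant is (-3)·(-7) − (-2)·(-5) = 11.
The cofactor carries sign (−1)^(3+1) = +1, so C_{3,1} = +(11) = 11.

11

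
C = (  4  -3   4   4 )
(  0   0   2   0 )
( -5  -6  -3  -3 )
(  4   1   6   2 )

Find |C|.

-92

Expand along row 2 (it has 3 zeros):
  − (2) · M_23   where M_23 = det([4 -3 4; -5 -6 -3; 4 1 2]) = 46
det = (-1)·(2)·(46) = -92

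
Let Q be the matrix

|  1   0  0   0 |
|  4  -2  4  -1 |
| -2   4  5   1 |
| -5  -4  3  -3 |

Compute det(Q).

Expand along row 1 (it has 3 zeros):
  + (1) · M_11   where M_11 = det([-2 4 -1; 4 5 1; -4 3 -3]) = 36
det = (+1)·(1)·(36) = 36

The determinant is 36.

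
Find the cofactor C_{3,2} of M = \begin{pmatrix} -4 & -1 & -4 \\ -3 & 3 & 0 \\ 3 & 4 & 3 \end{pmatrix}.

The cofactor is 12.

Delete row 3 and column 2; the remaining 2×2 submatrix is [-4 -4; -3 0].
Its determinant is (-4)·0 − (-4)·(-3) = -12.
The cofactor carries sign (−1)^(3+2) = −1, so C_{3,2} = −(-12) = 12.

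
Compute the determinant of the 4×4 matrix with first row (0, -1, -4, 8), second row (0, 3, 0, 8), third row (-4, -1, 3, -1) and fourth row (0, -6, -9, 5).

144

Expand along column 1 (it has 3 zeros):
  + (-4) · M_31   where M_31 = det([-1 -4 8; 3 0 8; -6 -9 5]) = -36
det = (+1)·(-4)·(-36) = 144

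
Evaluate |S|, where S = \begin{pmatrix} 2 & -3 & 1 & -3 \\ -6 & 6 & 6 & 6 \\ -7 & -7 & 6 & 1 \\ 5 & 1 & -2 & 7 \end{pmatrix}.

Expand along row 1:
  + (2) · M_11   where M_11 = det([6 6 6; -7 6 1; 1 -2 7]) = 612
  − (-3) · M_12   where M_12 = det([-6 6 6; -7 6 1; 5 -2 7]) = -36
  + (1) · M_13   where M_13 = det([-6 6 6; -7 -7 1; 5 1 7]) = 792
  − (-3) · M_14   where M_14 = det([-6 6 6; -7 -7 6; 5 1 -2]) = 216
det = (+1)·(2)·(612) + (-1)·(-3)·(-36) + (+1)·(1)·(792) + (-1)·(-3)·(216) = 2556

The determinant is 2556.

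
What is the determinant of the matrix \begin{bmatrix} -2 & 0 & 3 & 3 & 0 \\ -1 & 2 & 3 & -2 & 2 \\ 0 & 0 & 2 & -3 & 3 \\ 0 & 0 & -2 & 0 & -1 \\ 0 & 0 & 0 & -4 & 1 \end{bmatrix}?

The matrix is block upper-triangular with a 2×2 block and a 3×3 block on the diagonal, so its determinant equals the product of the determinants of the diagonal blocks.
det of the 2×2 block = -4
det of the 3×3 block = 10
det = (-4)·(10) = -40

-40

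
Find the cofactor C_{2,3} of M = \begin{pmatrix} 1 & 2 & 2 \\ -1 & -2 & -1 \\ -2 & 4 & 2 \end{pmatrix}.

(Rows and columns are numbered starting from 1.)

Delete row 2 and column 3; the remaining 2×2 submatrix is [1 2; -2 4].
Its determinant is 1·4 − 2·(-2) = 8.
The cofactor carries sign (−1)^(2+3) = −1, so C_{2,3} = −(8) = -8.

-8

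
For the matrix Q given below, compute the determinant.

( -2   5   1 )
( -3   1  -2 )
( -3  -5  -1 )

55

Expand along row 1:
  + (-2) · |1 -2; -5 -1| = (-2)·(-1 − 10) = 22
  − 5 · |-3 -2; -3 -1| = −5·(3 − 6) = 15
  + 1 · |-3 1; -3 -5| = 1·(15 − (-3)) = 18
Sum: (22) + (15) + (18) = 55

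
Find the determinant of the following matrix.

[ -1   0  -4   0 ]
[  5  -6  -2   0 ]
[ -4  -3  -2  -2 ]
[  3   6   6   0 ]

-336

Expand along column 4 (it has 3 zeros):
  − (-2) · M_34   where M_34 = det([-1 0 -4; 5 -6 -2; 3 6 6]) = -168
det = (-1)·(-2)·(-168) = -336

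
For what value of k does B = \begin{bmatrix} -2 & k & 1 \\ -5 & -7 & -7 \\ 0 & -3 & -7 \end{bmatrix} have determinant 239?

k = -8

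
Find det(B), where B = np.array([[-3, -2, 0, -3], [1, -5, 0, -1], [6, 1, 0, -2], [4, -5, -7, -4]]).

|B| = -826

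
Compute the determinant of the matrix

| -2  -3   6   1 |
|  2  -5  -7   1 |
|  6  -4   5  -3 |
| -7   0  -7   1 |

-1475

Expand along row 4 (it has 1 zero):
  − (-7) · M_41   where M_41 = det([-3 6 1; -5 -7 1; -4 5 -3]) = -215
  − (-7) · M_43   where M_43 = det([-2 -3 1; 2 -5 1; 6 -4 -3]) = -52
  + (1) · M_44   where M_44 = det([-2 -3 6; 2 -5 -7; 6 -4 5]) = 394
det = (-1)·(-7)·(-215) + (-1)·(-7)·(-52) + (+1)·(1)·(394) = -1475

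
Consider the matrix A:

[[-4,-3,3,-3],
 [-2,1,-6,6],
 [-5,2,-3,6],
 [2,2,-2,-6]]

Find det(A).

Expand along row 1:
  + (-4) · M_11   where M_11 = det([1 -6 6; 2 -3 6; 2 -2 -6]) = -102
  − (-3) · M_12   where M_12 = det([-2 -6 6; -5 -3 6; 2 -2 -6]) = 144
  + (3) · M_13   where M_13 = det([-2 1 6; -5 2 6; 2 2 -6]) = -54
  − (-3) · M_14   where M_14 = det([-2 1 -6; -5 2 -3; 2 2 -2]) = 64
det = (+1)·(-4)·(-102) + (-1)·(-3)·(144) + (+1)·(3)·(-54) + (-1)·(-3)·(64) = 870

det(A) = 870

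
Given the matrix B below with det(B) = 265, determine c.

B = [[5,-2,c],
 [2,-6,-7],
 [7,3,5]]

c = 4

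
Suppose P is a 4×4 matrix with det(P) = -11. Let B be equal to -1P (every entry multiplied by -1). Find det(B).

For a 4×4 matrix, det(-1P) = (-1)^4·det(P) = 1·det(P).
det(B) = (1)·(-11) = -11

|B| = -11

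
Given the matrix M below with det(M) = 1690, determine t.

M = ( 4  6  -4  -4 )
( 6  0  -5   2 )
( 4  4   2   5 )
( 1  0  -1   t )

Expanding along the row containing t, det(M) is linear in t: det(M) = (-208)·t + (26).
Set (-208)·t + (26) = 1690  ⇒  (-208)·t = 1664  ⇒  t = -8.

-8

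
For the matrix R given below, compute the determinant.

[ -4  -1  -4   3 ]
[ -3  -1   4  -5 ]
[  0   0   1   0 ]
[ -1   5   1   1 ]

|R| = -152

Expand along row 3 (it has 3 zeros):
  + (1) · M_33   where M_33 = det([-4 -1 3; -3 -1 -5; -1 5 1]) = -152
det = (+1)·(1)·(-152) = -152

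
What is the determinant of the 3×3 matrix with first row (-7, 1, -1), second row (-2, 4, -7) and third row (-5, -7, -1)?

Expand along row 1:
  + (-7) · |4 -7; -7 -1| = (-7)·(-4 − 49) = 371
  − 1 · |-2 -7; -5 -1| = −1·(2 − 35) = 33
  + (-1) · |-2 4; -5 -7| = (-1)·(14 − (-20)) = -34
Sum: (371) + (33) + (-34) = 370

370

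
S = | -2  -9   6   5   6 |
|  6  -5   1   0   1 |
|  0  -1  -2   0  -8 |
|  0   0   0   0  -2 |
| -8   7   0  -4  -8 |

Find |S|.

The determinant is 1368.

Expand along row 4 (it has 4 zeros):
  − (-2) · M_45   where M_45 = det([-2 -9 6 5; 6 -5 1 0; 0 -1 -2 0; -8 7 0 -4]) = 684
det = (-1)·(-2)·(684) = 1368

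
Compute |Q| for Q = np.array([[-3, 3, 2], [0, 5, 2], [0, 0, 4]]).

Q is upper triangular, so det(Q) is the product of the diagonal entries:
det = (-3) · (5) · (4) = -60

det(Q) = -60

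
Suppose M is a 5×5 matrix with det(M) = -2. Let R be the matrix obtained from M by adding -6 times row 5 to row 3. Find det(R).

Adding a multiple of one row to another leaves the determinant unchanged.
det(R) = (1)·(-2) = -2

|R| = -2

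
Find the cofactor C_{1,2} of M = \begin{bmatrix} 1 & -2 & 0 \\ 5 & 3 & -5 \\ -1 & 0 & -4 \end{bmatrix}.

25

Delete row 1 and column 2; the remaining 2×2 submatrix is [5 -5; -1 -4].
Its determinant is 5·(-4) − (-5)·(-1) = -25.
The cofactor carries sign (−1)^(1+2) = −1, so C_{1,2} = −(-25) = 25.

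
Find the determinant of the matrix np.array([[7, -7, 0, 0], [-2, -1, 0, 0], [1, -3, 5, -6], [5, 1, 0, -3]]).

315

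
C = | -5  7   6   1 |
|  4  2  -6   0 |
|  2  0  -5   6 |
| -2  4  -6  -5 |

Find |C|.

Expand along row 2 (it has 1 zero):
  − (4) · M_21   where M_21 = det([7 6 1; 0 -5 6; 4 -6 -5]) = 591
  + (2) · M_22   where M_22 = det([-5 6 1; 2 -5 6; -2 -6 -5]) = -339
  − (-6) · M_23   where M_23 = det([-5 7 1; 2 0 6; -2 4 -5]) = 114
det = (-1)·(4)·(591) + (+1)·(2)·(-339) + (-1)·(-6)·(114) = -2358

-2358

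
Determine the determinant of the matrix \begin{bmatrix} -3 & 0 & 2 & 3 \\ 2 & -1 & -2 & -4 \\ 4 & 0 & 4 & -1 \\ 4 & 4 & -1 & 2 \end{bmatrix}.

-31

Expand along column 2 (it has 2 zeros):
  + (-1) · M_22   where M_22 = det([-3 2 3; 4 4 -1; 4 -1 2]) = -105
  + (4) · M_42   where M_42 = det([-3 2 3; 2 -2 -4; 4 4 -1]) = -34
det = (+1)·(-1)·(-105) + (+1)·(4)·(-34) = -31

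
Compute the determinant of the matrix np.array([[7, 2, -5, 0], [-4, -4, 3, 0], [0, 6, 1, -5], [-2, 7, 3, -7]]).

Expand along column 4 (it has 2 zeros):
  − (-5) · M_34   where M_34 = det([7 2 -5; -4 -4 3; -2 7 3]) = -39
  + (-7) · M_44   where M_44 = det([7 2 -5; -4 -4 3; 0 6 1]) = -26
det = (-1)·(-5)·(-39) + (+1)·(-7)·(-26) = -13

The determinant is -13.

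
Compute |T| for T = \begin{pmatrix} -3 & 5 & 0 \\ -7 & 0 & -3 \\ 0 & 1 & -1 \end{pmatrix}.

Expand along row 1:
  + (-3) · |0 -3; 1 -1| = (-3)·(0 − (-3)) = -9
  − 5 · |-7 -3; 0 -1| = −5·(7 − 0) = -35
Sum: (-9) + (-35) = -44

-44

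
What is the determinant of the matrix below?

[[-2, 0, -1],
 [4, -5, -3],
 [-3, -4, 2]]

75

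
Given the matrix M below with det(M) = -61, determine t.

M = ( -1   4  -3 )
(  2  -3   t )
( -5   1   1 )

5

Expanding along the row containing t, det(M) is linear in t: det(M) = (-19)·t + (34).
Set (-19)·t + (34) = -61  ⇒  (-19)·t = -95  ⇒  t = 5.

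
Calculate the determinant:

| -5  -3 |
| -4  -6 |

18

det = (-5)·(-6) − (-3)·(-4) = 30 − 12 = 18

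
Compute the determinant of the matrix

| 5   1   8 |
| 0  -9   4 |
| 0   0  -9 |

The matrix is upper triangular, so the determinant is the product of the diagonal entries:
det = (5) · (-9) · (-9) = 405

405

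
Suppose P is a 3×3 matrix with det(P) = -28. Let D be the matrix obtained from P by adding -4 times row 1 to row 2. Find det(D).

|D| = -28

Adding a multiple of one row to another leaves the determinant unchanged.
det(D) = (1)·(-28) = -28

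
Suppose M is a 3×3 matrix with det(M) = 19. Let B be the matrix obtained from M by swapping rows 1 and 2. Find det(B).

-19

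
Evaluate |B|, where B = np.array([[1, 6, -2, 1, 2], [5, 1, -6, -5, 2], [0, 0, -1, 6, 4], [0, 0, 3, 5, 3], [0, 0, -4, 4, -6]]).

B is block upper-triangular with a 2×2 block and a 3×3 block on the diagonal, so its determinant equals the product of the determinants of the diagonal blocks.
det of the 2×2 block = -29
det of the 3×3 block = 206
det = (-29)·(206) = -5974

-5974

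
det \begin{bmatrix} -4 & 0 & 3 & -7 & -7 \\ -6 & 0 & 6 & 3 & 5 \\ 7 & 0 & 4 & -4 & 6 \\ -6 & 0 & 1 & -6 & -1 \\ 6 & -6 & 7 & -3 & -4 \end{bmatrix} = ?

31602

Expand along column 2 (it has 4 zeros):
  − (-6) · M_52   where M_52 = det([-4 3 -7 -7; -6 6 3 5; 7 4 -4 6; -6 1 -6 -1]) = 5267
det = (-1)·(-6)·(5267) = 31602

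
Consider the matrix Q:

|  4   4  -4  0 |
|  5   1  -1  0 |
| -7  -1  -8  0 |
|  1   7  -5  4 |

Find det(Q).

det(Q) = 576

Expand along column 4 (it has 3 zeros):
  + (4) · M_44   where M_44 = det([4 4 -4; 5 1 -1; -7 -1 -8]) = 144
det = (+1)·(4)·(144) = 576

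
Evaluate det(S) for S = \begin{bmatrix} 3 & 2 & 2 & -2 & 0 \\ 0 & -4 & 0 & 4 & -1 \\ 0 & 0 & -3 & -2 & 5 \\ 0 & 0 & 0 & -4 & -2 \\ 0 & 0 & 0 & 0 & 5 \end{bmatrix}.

-720

S is upper triangular, so det(S) is the product of the diagonal entries:
det = (3) · (-4) · (-3) · (-4) · (5) = -720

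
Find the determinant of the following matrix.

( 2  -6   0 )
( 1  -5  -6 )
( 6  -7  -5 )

Expand along column 3:
  − (-6) · |2 -6; 6 -7| = −(-6)·(-14 − (-36)) = 132
  + (-5) · |2 -6; 1 -5| = (-5)·(-10 − (-6)) = 20
Sum: (132) + (20) = 152

152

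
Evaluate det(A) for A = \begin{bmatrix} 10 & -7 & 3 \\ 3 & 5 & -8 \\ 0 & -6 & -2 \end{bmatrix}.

|A| = -676

Expand along row 3:
  − (-6) · |10 3; 3 -8| = −(-6)·(-80 − 9) = -534
  + (-2) · |10 -7; 3 5| = (-2)·(50 − (-21)) = -142
Sum: (-534) + (-142) = -676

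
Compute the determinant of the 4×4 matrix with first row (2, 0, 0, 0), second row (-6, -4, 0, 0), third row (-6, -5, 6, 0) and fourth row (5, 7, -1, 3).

The matrix is lower triangular, so the determinant is the product of the diagonal entries:
det = (2) · (-4) · (6) · (3) = -144

-144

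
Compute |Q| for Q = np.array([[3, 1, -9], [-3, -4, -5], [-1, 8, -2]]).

Expand along row 1:
  + 3 · |-4 -5; 8 -2| = 3·(8 − (-40)) = 144
  − 1 · |-3 -5; -1 -2| = −1·(6 − 5) = -1
  + (-9) · |-3 -4; -1 8| = (-9)·(-24 − 4) = 252
Sum: (144) + (-1) + (252) = 395

|Q| = 395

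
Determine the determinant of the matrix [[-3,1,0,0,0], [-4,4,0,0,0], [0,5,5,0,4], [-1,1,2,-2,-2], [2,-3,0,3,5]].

The matrix is block lower-triangular with a 2×2 block and a 3×3 block on the diagonal, so its determinant equals the product of the determinants of the diagonal blocks.
det of the 2×2 block = -8
det of the 3×3 block = 4
det = (-8)·(4) = -32

-32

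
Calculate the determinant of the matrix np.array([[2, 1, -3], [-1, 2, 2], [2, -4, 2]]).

Expand along row 1:
  + 2 · |2 2; -4 2| = 2·(4 − (-8)) = 24
  − 1 · |-1 2; 2 2| = −1·(-2 − 4) = 6
  + (-3) · |-1 2; 2 -4| = (-3)·(4 − 4) = 0
Sum: (24) + (6) + (0) = 30

30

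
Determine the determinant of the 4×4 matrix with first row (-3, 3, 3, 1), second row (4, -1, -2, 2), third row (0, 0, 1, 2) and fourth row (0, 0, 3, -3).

81

The matrix is block upper-triangular with a 2×2 block and a 2×2 block on the diagonal, so its determinant equals the product of the determinants of the diagonal blocks.
det of the 2×2 block = -9
det of the 2×2 block = -9
det = (-9)·(-9) = 81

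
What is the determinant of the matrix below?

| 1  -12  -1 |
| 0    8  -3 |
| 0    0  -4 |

The matrix is upper triangular, so the determinant is the product of the diagonal entries:
det = (1) · (8) · (-4) = -32

-32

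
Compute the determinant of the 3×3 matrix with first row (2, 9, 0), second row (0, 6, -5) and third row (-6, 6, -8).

Expand along column 1:
  + 2 · |6 -5; 6 -8| = 2·(-48 − (-30)) = -36
  + (-6) · |9 0; 6 -5| = (-6)·(-45 − 0) = 270
Sum: (-36) + (270) = 234

234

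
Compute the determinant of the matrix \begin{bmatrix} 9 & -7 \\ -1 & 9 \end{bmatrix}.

The determinant is 74.

det = 9·9 − (-7)·(-1) = 81 − 7 = 74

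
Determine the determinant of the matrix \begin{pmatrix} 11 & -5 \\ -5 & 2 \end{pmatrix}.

-3

det = 11·2 − (-5)·(-5) = 22 − 25 = -3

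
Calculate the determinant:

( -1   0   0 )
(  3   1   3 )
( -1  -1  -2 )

The determinant is -1.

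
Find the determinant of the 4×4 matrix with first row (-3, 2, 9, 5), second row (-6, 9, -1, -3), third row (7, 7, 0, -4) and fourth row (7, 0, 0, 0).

The determinant is -1246.

Expand along row 4 (it has 3 zeros):
  − (7) · M_41   where M_41 = det([2 9 5; 9 -1 -3; 7 0 -4]) = 178
det = (-1)·(7)·(178) = -1246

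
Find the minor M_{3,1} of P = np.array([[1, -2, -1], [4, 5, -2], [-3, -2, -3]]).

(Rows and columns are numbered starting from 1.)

9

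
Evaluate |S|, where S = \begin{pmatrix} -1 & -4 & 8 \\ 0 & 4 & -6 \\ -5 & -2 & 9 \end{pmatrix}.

16

Expand along column 1:
  + (-1) · |4 -6; -2 9| = (-1)·(36 − 12) = -24
  + (-5) · |-4 8; 4 -6| = (-5)·(24 − 32) = 40
Sum: (-24) + (40) = 16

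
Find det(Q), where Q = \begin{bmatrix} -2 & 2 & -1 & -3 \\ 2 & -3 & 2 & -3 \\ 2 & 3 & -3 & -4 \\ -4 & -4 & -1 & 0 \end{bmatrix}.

Expand along row 4 (it has 1 zero):
  − (-4) · M_41   where M_41 = det([2 -1 -3; -3 2 -3; 3 -3 -4]) = -22
  + (-4) · M_42   where M_42 = det([-2 -1 -3; 2 2 -3; 2 -3 -4]) = 62
  − (-1) · M_43   where M_43 = det([-2 2 -3; 2 -3 -3; 2 3 -4]) = -74
det = (-1)·(-4)·(-22) + (+1)·(-4)·(62) + (-1)·(-1)·(-74) = -410

-410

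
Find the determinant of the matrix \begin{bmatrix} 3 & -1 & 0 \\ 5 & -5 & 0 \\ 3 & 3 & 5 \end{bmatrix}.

-50

Expand along column 3:
  + 5 · |3 -1; 5 -5| = 5·(-15 − (-5)) = -50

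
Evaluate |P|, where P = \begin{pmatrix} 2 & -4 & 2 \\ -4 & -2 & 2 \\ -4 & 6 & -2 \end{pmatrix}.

Expand along column 1:
  + 2 · |-2 2; 6 -2| = 2·(4 − 12) = -16
  − (-4) · |-4 2; 6 -2| = −(-4)·(8 − 12) = -16
  + (-4) · |-4 2; -2 2| = (-4)·(-8 − (-4)) = 16
Sum: (-16) + (-16) + (16) = -16

|P| = -16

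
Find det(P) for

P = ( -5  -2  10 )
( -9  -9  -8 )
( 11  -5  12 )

det(P) = 2140

Expand along row 1:
  + (-5) · |-9 -8; -5 12| = (-5)·(-108 − 40) = 740
  − (-2) · |-9 -8; 11 12| = −(-2)·(-108 − (-88)) = -40
  + 10 · |-9 -9; 11 -5| = 10·(45 − (-99)) = 1440
Sum: (740) + (-40) + (1440) = 2140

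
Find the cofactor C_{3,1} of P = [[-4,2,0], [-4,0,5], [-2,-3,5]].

10

Delete row 3 and column 1; the remaining 2×2 submatrix is [2 0; 0 5].
Its determinant is 2·5 − 0·0 = 10.
The cofactor carries sign (−1)^(3+1) = +1, so C_{3,1} = +(10) = 10.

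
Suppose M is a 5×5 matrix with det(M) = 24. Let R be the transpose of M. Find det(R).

24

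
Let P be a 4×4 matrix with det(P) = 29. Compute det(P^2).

The determinant is 841.

det(P^2) = (det P)^2 = (29)^2 = 841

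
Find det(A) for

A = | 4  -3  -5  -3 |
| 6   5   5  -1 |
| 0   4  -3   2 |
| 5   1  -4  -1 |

Expand along row 3 (it has 1 zero):
  − (4) · M_32   where M_32 = det([4 -5 -3; 6 5 -1; 5 -4 -1]) = 106
  + (-3) · M_33   where M_33 = det([4 -3 -3; 6 5 -1; 5 1 -1]) = 38
  − (2) · M_34   where M_34 = det([4 -3 -5; 6 5 5; 5 1 -4]) = -152
det = (-1)·(4)·(106) + (+1)·(-3)·(38) + (-1)·(2)·(-152) = -234

The determinant is -234.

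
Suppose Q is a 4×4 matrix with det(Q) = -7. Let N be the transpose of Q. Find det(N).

det(Qᵀ) = det(Q).
det(N) = (1)·(-7) = -7

-7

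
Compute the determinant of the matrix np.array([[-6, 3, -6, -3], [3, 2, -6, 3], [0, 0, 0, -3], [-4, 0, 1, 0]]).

Expand along row 3 (it has 3 zeros):
  − (-3) · M_34   where M_34 = det([-6 3 -6; 3 2 -6; -4 0 1]) = 3
det = (-1)·(-3)·(3) = 9

The determinant is 9.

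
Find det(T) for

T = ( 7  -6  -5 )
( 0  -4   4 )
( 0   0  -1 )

|T| = 28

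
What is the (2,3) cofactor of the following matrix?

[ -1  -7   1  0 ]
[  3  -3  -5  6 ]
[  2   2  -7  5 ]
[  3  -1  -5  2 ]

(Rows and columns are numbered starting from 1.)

86

Delete row 2 and column 3; the remaining 3×3 submatrix is [-1 -7 0; 2 2 5; 3 -1 2].
Its determinant is -86.
The cofactor carries sign (−1)^(2+3) = −1, so C_{2,3} = −(-86) = 86.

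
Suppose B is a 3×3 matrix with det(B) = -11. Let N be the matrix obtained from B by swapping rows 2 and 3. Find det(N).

Swapping two rows multiplies the determinant by −1.
det(N) = (-1)·(-11) = 11

|N| = 11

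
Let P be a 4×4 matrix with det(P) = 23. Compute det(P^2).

det(P^2) = (det P)^2 = (23)^2 = 529

529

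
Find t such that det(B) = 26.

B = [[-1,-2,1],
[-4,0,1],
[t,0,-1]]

Expanding along the row containing t, det(B) is linear in t: det(B) = (-2)·t + (8).
Set (-2)·t + (8) = 26  ⇒  (-2)·t = 18  ⇒  t = -9.

-9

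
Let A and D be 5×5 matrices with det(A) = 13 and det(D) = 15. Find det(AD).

det(AD) = det(A)·det(D) = (13)·(15) = 195

195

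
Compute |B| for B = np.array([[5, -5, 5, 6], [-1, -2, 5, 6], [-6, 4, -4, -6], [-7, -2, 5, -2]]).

Expand along row 1:
  + (5) · M_11   where M_11 = det([-2 5 6; 4 -4 -6; -2 5 -2]) = 96
  − (-5) · M_12   where M_12 = det([-1 5 6; -6 -4 -6; -7 5 -2]) = -236
  + (5) · M_13   where M_13 = det([-1 -2 6; -6 4 -6; -7 -2 -2]) = 200
  − (6) · M_14   where M_14 = det([-1 -2 5; -6 4 -4; -7 -2 5]) = 72
det = (+1)·(5)·(96) + (-1)·(-5)·(-236) + (+1)·(5)·(200) + (-1)·(6)·(72) = -132

-132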